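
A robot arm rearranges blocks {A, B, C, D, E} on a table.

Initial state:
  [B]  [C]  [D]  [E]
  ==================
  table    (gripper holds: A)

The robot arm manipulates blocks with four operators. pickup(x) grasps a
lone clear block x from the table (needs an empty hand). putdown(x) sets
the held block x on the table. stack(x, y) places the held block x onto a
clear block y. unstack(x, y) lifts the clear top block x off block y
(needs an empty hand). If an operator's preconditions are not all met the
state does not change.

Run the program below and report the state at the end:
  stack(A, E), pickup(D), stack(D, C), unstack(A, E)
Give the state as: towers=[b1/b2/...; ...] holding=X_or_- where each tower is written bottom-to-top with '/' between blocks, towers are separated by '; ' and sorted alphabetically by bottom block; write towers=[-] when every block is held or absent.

step 1 (stack(A, E)): towers=[B; C; D; E/A] holding=-
step 2 (pickup(D)): towers=[B; C; E/A] holding=D
step 3 (stack(D, C)): towers=[B; C/D; E/A] holding=-
step 4 (unstack(A, E)): towers=[B; C/D; E] holding=A

towers=[B; C/D; E] holding=A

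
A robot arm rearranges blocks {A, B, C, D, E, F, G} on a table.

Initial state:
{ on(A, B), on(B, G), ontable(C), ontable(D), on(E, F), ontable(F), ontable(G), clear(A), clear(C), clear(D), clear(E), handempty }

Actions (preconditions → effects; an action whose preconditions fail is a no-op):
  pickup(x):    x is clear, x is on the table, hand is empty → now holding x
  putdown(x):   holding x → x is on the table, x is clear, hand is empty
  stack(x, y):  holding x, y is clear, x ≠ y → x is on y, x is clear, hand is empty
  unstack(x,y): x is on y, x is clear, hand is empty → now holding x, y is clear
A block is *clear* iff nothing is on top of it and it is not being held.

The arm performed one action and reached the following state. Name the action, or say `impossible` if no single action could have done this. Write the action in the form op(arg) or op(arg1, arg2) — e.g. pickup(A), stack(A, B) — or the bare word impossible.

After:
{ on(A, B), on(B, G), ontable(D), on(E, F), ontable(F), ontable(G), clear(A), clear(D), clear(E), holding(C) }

target: towers=[D; F/E; G/B/A] holding=C
         pickup(D) → towers=[C; F/E; G/B/A] holding=D
     unstack(A, B) → towers=[C; D; F/E; G/B] holding=A
     unstack(E, F) → towers=[C; D; F; G/B/A] holding=E
         pickup(C) → towers=[D; F/E; G/B/A] holding=C  ← match

pickup(C)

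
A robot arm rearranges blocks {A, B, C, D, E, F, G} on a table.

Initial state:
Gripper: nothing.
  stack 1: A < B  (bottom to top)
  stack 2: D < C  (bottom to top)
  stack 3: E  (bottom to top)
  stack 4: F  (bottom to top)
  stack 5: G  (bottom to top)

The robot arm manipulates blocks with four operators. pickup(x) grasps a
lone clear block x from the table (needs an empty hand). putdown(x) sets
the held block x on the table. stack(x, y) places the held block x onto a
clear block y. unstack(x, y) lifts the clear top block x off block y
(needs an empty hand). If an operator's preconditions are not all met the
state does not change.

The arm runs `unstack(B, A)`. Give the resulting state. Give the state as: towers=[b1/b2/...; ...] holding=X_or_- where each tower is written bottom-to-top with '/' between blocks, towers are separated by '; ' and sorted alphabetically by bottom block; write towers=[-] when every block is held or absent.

before: towers=[A/B; D/C; E; F; G] holding=-
pre[unstack(B, A)]: on(B,A) ✓, clear(B) ✓, handempty ✓
all met → apply unstack(B, A)
after:  towers=[A; D/C; E; F; G] holding=B

towers=[A; D/C; E; F; G] holding=B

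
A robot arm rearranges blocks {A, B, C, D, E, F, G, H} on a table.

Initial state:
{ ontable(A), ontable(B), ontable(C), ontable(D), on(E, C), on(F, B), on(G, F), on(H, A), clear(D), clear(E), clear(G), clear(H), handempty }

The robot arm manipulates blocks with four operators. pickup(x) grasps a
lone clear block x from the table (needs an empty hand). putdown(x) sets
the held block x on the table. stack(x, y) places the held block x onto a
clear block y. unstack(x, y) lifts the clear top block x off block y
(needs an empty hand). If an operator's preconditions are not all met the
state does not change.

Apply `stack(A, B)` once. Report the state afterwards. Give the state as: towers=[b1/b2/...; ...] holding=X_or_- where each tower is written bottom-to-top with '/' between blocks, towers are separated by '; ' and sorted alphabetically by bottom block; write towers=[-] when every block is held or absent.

towers=[A/H; B/F/G; C/E; D] holding=-

before: towers=[A/H; B/F/G; C/E; D] holding=-
pre[stack(A, B)]: holding(A) no, clear(B) no, A≠B yes
holding(A), clear(B) unmet → stack(A, B) is a no-op
after:  towers=[A/H; B/F/G; C/E; D] holding=-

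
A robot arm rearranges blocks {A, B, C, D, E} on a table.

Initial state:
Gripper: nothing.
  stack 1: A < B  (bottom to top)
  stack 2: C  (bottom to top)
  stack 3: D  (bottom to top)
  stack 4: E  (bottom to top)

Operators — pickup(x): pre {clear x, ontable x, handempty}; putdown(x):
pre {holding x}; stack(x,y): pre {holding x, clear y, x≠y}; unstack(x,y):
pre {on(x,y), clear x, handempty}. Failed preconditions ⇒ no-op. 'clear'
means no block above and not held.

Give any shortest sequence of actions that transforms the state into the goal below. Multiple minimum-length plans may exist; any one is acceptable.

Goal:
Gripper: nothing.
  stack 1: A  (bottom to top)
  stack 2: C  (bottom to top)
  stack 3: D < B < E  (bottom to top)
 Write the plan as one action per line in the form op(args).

step 1 (unstack(B, A)): towers=[A; C; D; E] holding=B
step 2 (stack(B, D)): towers=[A; C; D/B; E] holding=-
step 3 (pickup(E)): towers=[A; C; D/B] holding=E
step 4 (stack(E, B)): towers=[A; C; D/B/E] holding=-
goal check: towers=[A; C; D/B/E] holding=- — reached (length 4, optimal by BFS)

unstack(B, A)
stack(B, D)
pickup(E)
stack(E, B)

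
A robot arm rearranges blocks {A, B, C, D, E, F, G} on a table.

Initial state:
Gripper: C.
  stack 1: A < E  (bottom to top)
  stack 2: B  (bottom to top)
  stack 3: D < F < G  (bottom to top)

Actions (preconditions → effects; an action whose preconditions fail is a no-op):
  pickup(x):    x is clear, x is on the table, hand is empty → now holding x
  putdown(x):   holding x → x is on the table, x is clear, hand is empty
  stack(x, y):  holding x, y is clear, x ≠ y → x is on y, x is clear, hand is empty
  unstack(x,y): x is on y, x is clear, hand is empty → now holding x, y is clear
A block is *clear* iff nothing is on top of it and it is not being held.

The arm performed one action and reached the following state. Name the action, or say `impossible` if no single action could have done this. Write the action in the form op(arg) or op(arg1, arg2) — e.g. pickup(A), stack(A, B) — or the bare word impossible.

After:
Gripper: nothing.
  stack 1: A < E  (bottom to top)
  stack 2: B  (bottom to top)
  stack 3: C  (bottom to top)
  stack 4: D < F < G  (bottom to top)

target: towers=[A/E; B; C; D/F/G] holding=-
        putdown(C) → towers=[A/E; B; C; D/F/G] holding=-  ← match
       stack(C, B) → towers=[A/E; B/C; D/F/G] holding=-
       stack(C, G) → towers=[A/E; B; D/F/G/C] holding=-
       stack(C, E) → towers=[A/E/C; B; D/F/G] holding=-

putdown(C)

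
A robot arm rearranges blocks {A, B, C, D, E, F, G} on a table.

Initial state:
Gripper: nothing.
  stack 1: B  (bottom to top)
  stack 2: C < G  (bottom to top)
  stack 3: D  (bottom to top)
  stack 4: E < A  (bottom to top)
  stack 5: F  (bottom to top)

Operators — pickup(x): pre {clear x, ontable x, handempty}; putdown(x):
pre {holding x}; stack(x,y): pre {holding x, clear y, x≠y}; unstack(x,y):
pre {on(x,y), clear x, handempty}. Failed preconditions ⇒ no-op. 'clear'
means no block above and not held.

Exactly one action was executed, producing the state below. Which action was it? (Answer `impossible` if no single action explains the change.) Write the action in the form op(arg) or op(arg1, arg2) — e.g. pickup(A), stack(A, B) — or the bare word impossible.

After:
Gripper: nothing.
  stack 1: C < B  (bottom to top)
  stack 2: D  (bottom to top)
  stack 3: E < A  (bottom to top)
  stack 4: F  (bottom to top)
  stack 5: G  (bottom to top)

target: towers=[C/B; D; E/A; F; G] holding=-
         pickup(B) → towers=[C/G; D; E/A; F] holding=B
         pickup(F) → towers=[B; C/G; D; E/A] holding=F
     unstack(G, C) → towers=[B; C; D; E/A; F] holding=G
         pickup(D) → towers=[B; C/G; E/A; F] holding=D
     unstack(A, E) → towers=[B; C/G; D; E; F] holding=A
none of the 5 applicable actions match → impossible

impossible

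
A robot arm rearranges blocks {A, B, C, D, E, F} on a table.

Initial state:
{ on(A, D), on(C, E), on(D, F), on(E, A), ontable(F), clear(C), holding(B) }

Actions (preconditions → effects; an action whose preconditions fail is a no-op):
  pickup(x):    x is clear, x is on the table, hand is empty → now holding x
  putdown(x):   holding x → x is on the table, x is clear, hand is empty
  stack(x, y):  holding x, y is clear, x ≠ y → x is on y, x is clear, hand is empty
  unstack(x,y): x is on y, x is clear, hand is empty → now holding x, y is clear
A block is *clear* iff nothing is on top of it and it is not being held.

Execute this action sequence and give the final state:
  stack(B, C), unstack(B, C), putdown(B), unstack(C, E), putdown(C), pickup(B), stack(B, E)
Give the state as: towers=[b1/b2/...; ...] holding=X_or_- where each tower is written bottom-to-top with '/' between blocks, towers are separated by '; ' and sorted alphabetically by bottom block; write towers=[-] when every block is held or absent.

towers=[C; F/D/A/E/B] holding=-

step 1 (stack(B, C)): towers=[F/D/A/E/C/B] holding=-
step 2 (unstack(B, C)): towers=[F/D/A/E/C] holding=B
step 3 (putdown(B)): towers=[B; F/D/A/E/C] holding=-
step 4 (unstack(C, E)): towers=[B; F/D/A/E] holding=C
step 5 (putdown(C)): towers=[B; C; F/D/A/E] holding=-
step 6 (pickup(B)): towers=[C; F/D/A/E] holding=B
step 7 (stack(B, E)): towers=[C; F/D/A/E/B] holding=-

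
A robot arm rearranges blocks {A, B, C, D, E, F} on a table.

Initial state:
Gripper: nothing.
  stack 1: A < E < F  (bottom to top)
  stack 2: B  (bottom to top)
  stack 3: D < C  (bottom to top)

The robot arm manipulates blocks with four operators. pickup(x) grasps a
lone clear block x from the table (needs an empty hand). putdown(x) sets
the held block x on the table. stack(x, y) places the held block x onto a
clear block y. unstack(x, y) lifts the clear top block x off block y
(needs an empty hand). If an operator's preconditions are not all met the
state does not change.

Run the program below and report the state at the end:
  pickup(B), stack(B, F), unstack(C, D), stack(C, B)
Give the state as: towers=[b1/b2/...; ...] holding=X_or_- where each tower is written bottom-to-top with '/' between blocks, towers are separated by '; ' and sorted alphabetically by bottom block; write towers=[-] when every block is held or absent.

step 1 (pickup(B)): towers=[A/E/F; D/C] holding=B
step 2 (stack(B, F)): towers=[A/E/F/B; D/C] holding=-
step 3 (unstack(C, D)): towers=[A/E/F/B; D] holding=C
step 4 (stack(C, B)): towers=[A/E/F/B/C; D] holding=-

towers=[A/E/F/B/C; D] holding=-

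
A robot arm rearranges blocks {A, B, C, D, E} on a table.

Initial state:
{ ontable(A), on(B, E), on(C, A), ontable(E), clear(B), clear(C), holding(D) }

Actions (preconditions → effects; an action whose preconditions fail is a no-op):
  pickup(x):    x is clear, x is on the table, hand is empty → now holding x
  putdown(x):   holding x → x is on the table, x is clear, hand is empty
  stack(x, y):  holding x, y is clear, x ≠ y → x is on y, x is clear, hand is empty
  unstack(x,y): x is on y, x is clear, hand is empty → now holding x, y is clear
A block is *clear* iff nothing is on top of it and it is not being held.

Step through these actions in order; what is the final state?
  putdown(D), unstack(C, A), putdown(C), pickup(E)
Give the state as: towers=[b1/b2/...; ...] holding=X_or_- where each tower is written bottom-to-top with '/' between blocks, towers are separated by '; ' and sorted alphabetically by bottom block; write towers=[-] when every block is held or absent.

step 1 (putdown(D)): towers=[A/C; D; E/B] holding=-
step 2 (unstack(C, A)): towers=[A; D; E/B] holding=C
step 3 (putdown(C)): towers=[A; C; D; E/B] holding=-
step 4 (pickup(E)) [no-op]: towers=[A; C; D; E/B] holding=-

towers=[A; C; D; E/B] holding=-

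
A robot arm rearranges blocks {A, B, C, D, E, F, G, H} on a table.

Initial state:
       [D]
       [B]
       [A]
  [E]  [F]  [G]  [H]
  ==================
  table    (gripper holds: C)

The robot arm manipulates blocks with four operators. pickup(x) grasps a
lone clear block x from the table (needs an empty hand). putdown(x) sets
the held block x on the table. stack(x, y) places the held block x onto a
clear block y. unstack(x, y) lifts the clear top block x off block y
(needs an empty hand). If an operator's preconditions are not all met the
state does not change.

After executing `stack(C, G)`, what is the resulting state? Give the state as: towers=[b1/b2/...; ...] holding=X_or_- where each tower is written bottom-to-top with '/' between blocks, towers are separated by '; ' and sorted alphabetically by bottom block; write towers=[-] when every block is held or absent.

before: towers=[E; F/A/B/D; G; H] holding=C
pre[stack(C, G)]: holding(C) ✓, clear(G) ✓, C≠G ✓
all met → apply stack(C, G)
after:  towers=[E; F/A/B/D; G/C; H] holding=-

towers=[E; F/A/B/D; G/C; H] holding=-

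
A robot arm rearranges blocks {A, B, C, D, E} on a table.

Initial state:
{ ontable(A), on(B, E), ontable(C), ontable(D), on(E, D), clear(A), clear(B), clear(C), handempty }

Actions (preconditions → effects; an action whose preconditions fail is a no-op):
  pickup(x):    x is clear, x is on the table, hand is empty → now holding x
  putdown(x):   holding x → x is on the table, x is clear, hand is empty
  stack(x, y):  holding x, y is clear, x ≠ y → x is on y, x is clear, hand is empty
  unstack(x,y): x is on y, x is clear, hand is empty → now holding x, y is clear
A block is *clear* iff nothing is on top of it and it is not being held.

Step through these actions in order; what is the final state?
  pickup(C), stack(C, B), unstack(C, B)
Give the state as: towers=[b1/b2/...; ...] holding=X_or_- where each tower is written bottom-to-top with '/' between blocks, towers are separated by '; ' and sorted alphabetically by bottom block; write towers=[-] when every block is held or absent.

towers=[A; D/E/B] holding=C

step 1 (pickup(C)): towers=[A; D/E/B] holding=C
step 2 (stack(C, B)): towers=[A; D/E/B/C] holding=-
step 3 (unstack(C, B)): towers=[A; D/E/B] holding=C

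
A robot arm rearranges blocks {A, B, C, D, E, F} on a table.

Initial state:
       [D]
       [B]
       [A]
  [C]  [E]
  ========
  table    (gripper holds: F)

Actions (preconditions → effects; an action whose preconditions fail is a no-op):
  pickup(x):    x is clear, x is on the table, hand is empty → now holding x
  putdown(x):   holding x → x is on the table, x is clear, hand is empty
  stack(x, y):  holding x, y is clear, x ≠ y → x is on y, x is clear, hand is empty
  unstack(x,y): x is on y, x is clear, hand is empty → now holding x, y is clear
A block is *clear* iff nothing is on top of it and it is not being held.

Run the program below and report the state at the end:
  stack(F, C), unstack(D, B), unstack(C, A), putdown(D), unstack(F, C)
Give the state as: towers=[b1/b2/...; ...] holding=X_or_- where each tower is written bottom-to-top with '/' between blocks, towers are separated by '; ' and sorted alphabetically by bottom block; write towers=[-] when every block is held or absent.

towers=[C; D; E/A/B] holding=F

step 1 (stack(F, C)): towers=[C/F; E/A/B/D] holding=-
step 2 (unstack(D, B)): towers=[C/F; E/A/B] holding=D
step 3 (unstack(C, A)) [no-op]: towers=[C/F; E/A/B] holding=D
step 4 (putdown(D)): towers=[C/F; D; E/A/B] holding=-
step 5 (unstack(F, C)): towers=[C; D; E/A/B] holding=F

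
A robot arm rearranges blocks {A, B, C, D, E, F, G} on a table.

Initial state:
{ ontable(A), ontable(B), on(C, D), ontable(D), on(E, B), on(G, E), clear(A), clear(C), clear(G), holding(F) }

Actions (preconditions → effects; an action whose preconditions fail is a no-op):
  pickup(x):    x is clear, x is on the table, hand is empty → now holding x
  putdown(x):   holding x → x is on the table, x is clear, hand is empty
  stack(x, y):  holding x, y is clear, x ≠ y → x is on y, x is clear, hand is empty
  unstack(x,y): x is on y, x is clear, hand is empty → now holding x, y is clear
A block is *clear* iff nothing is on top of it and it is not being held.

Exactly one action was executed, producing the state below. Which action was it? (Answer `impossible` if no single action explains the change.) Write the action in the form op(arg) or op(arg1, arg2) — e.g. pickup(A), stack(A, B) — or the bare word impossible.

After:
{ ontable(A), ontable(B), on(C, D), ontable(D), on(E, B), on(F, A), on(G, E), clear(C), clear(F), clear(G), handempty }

target: towers=[A/F; B/E/G; D/C] holding=-
        putdown(F) → towers=[A; B/E/G; D/C; F] holding=-
       stack(F, G) → towers=[A; B/E/G/F; D/C] holding=-
       stack(F, A) → towers=[A/F; B/E/G; D/C] holding=-  ← match
       stack(F, C) → towers=[A; B/E/G; D/C/F] holding=-

stack(F, A)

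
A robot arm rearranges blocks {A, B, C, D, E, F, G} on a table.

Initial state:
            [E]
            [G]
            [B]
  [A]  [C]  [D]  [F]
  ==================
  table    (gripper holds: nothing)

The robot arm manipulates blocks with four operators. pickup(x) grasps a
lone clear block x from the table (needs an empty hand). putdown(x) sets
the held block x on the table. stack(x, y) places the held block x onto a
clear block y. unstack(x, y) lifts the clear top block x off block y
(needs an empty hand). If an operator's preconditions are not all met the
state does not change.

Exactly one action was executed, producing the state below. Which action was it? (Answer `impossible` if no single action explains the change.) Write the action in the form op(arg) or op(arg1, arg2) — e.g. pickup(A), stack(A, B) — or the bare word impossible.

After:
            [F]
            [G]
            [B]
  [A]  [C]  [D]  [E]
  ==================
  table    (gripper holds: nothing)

target: towers=[A; C; D/B/G/F; E] holding=-
         pickup(F) → towers=[A; C; D/B/G/E] holding=F
         pickup(A) → towers=[C; D/B/G/E; F] holding=A
     unstack(E, G) → towers=[A; C; D/B/G; F] holding=E
         pickup(C) → towers=[A; D/B/G/E; F] holding=C
none of the 4 applicable actions match → impossible

impossible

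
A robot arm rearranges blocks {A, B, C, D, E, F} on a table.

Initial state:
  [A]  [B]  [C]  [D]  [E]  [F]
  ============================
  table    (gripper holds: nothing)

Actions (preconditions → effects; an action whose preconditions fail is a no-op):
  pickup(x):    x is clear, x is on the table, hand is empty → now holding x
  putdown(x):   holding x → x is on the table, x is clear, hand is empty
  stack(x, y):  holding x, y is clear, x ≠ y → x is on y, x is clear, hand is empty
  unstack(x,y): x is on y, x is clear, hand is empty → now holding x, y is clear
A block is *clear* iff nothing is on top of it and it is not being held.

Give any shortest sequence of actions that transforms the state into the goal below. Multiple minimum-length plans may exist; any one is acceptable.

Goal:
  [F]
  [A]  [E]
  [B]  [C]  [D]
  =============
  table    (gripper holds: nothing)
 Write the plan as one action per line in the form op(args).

pickup(A)
stack(A, B)
pickup(F)
stack(F, A)
pickup(E)
stack(E, C)

step 1 (pickup(A)): towers=[B; C; D; E; F] holding=A
step 2 (stack(A, B)): towers=[B/A; C; D; E; F] holding=-
step 3 (pickup(F)): towers=[B/A; C; D; E] holding=F
step 4 (stack(F, A)): towers=[B/A/F; C; D; E] holding=-
step 5 (pickup(E)): towers=[B/A/F; C; D] holding=E
step 6 (stack(E, C)): towers=[B/A/F; C/E; D] holding=-
goal check: towers=[B/A/F; C/E; D] holding=- — reached (length 6, optimal by BFS)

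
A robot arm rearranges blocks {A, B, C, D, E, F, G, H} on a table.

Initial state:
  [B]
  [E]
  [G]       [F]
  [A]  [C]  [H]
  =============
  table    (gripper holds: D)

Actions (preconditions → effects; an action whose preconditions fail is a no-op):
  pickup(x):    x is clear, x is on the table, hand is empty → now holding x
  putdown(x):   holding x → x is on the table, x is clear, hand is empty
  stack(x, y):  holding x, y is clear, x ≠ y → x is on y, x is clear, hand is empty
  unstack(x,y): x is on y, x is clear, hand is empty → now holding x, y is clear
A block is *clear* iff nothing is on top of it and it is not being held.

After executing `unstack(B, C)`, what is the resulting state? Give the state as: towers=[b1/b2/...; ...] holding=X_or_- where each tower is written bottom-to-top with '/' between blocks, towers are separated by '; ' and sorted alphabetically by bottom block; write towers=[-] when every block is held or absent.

towers=[A/G/E/B; C; H/F] holding=D

before: towers=[A/G/E/B; C; H/F] holding=D
pre[unstack(B, C)]: on(B,C) fail, clear(B) ok, handempty fail
on(B,C), handempty unmet → unstack(B, C) is a no-op
after:  towers=[A/G/E/B; C; H/F] holding=D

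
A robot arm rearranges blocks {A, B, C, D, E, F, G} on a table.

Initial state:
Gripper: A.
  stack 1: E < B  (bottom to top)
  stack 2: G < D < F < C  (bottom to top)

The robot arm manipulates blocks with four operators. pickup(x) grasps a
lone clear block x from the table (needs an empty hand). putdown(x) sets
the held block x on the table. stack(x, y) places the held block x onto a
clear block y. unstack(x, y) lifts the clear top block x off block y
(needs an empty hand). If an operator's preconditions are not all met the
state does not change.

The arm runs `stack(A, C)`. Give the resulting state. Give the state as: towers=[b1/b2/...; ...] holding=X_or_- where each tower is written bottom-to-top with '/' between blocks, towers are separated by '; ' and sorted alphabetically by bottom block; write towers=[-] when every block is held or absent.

towers=[E/B; G/D/F/C/A] holding=-

before: towers=[E/B; G/D/F/C] holding=A
pre[stack(A, C)]: holding(A) yes, clear(C) yes, A≠C yes
all met → apply stack(A, C)
after:  towers=[E/B; G/D/F/C/A] holding=-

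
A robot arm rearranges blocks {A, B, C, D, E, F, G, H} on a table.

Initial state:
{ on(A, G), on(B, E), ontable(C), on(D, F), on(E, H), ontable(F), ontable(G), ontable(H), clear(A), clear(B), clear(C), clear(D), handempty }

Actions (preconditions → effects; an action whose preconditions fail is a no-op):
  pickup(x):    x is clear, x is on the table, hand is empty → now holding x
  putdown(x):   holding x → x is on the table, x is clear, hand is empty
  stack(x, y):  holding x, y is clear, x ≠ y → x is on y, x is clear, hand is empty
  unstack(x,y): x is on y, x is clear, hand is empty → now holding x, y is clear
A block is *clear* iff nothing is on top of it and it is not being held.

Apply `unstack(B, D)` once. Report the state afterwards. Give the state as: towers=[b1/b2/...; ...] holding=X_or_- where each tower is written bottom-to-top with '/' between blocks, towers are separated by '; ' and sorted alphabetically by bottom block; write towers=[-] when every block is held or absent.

before: towers=[C; F/D; G/A; H/E/B] holding=-
pre[unstack(B, D)]: on(B,D) no, clear(B) yes, handempty yes
on(B,D) unmet → unstack(B, D) is a no-op
after:  towers=[C; F/D; G/A; H/E/B] holding=-

towers=[C; F/D; G/A; H/E/B] holding=-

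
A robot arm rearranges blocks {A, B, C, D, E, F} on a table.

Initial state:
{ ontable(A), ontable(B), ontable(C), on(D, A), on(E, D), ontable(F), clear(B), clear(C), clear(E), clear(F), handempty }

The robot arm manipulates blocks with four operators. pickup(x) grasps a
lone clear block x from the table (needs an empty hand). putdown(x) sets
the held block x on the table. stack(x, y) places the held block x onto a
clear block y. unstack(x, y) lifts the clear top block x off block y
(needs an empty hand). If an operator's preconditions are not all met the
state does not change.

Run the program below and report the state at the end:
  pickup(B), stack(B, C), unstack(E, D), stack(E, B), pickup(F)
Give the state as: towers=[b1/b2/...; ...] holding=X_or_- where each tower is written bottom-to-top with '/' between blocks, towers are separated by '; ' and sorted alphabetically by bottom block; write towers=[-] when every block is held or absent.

towers=[A/D; C/B/E] holding=F

step 1 (pickup(B)): towers=[A/D/E; C; F] holding=B
step 2 (stack(B, C)): towers=[A/D/E; C/B; F] holding=-
step 3 (unstack(E, D)): towers=[A/D; C/B; F] holding=E
step 4 (stack(E, B)): towers=[A/D; C/B/E; F] holding=-
step 5 (pickup(F)): towers=[A/D; C/B/E] holding=F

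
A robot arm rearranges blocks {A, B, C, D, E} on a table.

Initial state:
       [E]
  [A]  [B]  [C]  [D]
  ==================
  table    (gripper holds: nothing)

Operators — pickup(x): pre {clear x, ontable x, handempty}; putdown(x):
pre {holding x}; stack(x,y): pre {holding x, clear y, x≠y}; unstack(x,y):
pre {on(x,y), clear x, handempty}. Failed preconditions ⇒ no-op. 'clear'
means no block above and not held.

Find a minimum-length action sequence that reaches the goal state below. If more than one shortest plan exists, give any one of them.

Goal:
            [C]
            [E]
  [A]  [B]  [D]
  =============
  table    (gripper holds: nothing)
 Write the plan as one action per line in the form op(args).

unstack(E, B)
stack(E, D)
pickup(C)
stack(C, E)

step 1 (unstack(E, B)): towers=[A; B; C; D] holding=E
step 2 (stack(E, D)): towers=[A; B; C; D/E] holding=-
step 3 (pickup(C)): towers=[A; B; D/E] holding=C
step 4 (stack(C, E)): towers=[A; B; D/E/C] holding=-
goal check: towers=[A; B; D/E/C] holding=- — reached (length 4, optimal by BFS)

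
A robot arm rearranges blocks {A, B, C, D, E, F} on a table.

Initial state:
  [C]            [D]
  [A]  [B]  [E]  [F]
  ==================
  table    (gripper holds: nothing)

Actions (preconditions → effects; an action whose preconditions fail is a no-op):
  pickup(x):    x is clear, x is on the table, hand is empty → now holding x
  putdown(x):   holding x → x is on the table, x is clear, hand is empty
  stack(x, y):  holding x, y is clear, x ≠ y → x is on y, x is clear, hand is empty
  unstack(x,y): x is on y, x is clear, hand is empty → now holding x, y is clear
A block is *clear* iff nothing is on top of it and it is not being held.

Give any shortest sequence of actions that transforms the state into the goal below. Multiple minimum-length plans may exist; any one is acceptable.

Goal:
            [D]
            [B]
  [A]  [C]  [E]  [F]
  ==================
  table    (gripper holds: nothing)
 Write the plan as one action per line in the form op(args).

pickup(B)
stack(B, E)
unstack(D, F)
stack(D, B)
unstack(C, A)
putdown(C)

step 1 (pickup(B)): towers=[A/C; E; F/D] holding=B
step 2 (stack(B, E)): towers=[A/C; E/B; F/D] holding=-
step 3 (unstack(D, F)): towers=[A/C; E/B; F] holding=D
step 4 (stack(D, B)): towers=[A/C; E/B/D; F] holding=-
step 5 (unstack(C, A)): towers=[A; E/B/D; F] holding=C
step 6 (putdown(C)): towers=[A; C; E/B/D; F] holding=-
goal check: towers=[A; C; E/B/D; F] holding=- — reached (length 6, optimal by BFS)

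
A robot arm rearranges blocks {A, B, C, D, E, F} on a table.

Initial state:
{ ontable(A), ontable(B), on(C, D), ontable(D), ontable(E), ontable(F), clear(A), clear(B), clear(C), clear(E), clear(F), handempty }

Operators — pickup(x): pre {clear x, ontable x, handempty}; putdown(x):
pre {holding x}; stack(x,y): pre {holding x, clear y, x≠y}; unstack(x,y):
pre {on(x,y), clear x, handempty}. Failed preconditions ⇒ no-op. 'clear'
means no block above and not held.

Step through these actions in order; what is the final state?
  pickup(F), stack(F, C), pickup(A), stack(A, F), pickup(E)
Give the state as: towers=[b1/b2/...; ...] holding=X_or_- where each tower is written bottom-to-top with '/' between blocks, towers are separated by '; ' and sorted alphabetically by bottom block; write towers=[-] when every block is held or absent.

step 1 (pickup(F)): towers=[A; B; D/C; E] holding=F
step 2 (stack(F, C)): towers=[A; B; D/C/F; E] holding=-
step 3 (pickup(A)): towers=[B; D/C/F; E] holding=A
step 4 (stack(A, F)): towers=[B; D/C/F/A; E] holding=-
step 5 (pickup(E)): towers=[B; D/C/F/A] holding=E

towers=[B; D/C/F/A] holding=E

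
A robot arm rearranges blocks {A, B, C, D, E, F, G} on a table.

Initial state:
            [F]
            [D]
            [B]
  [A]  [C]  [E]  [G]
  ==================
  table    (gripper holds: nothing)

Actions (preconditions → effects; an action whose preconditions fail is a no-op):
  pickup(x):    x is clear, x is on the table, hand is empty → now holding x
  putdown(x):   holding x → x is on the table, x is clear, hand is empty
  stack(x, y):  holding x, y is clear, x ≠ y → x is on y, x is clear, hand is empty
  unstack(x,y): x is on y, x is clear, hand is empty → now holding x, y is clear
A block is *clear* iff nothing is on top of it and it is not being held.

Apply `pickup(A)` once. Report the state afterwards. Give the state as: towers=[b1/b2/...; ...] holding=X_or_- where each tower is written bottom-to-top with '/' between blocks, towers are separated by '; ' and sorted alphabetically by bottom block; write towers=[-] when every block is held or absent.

towers=[C; E/B/D/F; G] holding=A

before: towers=[A; C; E/B/D/F; G] holding=-
pre[pickup(A)]: clear(A) ok, ontable(A) ok, handempty ok
all met → apply pickup(A)
after:  towers=[C; E/B/D/F; G] holding=A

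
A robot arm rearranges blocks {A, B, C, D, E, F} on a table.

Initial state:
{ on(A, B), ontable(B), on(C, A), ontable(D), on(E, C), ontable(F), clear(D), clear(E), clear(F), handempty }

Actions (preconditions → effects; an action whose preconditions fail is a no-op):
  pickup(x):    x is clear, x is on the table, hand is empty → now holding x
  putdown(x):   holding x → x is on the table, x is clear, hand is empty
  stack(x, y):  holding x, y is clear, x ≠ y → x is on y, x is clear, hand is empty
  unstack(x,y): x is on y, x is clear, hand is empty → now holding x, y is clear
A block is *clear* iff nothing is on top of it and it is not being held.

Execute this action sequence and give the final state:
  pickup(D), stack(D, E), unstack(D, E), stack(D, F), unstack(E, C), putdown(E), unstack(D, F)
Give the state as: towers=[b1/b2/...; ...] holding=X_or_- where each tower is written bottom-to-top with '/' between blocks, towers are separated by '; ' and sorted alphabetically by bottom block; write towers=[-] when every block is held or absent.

step 1 (pickup(D)): towers=[B/A/C/E; F] holding=D
step 2 (stack(D, E)): towers=[B/A/C/E/D; F] holding=-
step 3 (unstack(D, E)): towers=[B/A/C/E; F] holding=D
step 4 (stack(D, F)): towers=[B/A/C/E; F/D] holding=-
step 5 (unstack(E, C)): towers=[B/A/C; F/D] holding=E
step 6 (putdown(E)): towers=[B/A/C; E; F/D] holding=-
step 7 (unstack(D, F)): towers=[B/A/C; E; F] holding=D

towers=[B/A/C; E; F] holding=D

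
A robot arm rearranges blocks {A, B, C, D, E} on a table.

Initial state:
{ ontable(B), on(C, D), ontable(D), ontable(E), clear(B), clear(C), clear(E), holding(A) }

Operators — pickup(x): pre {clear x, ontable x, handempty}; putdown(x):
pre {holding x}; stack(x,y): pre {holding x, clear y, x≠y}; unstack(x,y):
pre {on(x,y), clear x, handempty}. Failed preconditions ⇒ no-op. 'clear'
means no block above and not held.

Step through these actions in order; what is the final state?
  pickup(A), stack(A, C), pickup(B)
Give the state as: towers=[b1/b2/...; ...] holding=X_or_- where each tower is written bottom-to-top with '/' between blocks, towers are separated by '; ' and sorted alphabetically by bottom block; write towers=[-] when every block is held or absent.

step 1 (pickup(A)) [no-op]: towers=[B; D/C; E] holding=A
step 2 (stack(A, C)): towers=[B; D/C/A; E] holding=-
step 3 (pickup(B)): towers=[D/C/A; E] holding=B

towers=[D/C/A; E] holding=B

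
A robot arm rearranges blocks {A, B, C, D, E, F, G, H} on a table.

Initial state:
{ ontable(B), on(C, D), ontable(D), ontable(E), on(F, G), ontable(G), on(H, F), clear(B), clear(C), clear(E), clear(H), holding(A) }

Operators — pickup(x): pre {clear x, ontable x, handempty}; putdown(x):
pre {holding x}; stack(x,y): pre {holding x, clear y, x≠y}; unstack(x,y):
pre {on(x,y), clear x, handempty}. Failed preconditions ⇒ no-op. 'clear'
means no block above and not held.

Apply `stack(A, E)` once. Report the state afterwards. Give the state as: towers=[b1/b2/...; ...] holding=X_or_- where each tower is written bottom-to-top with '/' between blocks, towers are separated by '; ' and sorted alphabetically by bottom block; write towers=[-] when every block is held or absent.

towers=[B; D/C; E/A; G/F/H] holding=-

before: towers=[B; D/C; E; G/F/H] holding=A
pre[stack(A, E)]: holding(A) ✓, clear(E) ✓, A≠E ✓
all met → apply stack(A, E)
after:  towers=[B; D/C; E/A; G/F/H] holding=-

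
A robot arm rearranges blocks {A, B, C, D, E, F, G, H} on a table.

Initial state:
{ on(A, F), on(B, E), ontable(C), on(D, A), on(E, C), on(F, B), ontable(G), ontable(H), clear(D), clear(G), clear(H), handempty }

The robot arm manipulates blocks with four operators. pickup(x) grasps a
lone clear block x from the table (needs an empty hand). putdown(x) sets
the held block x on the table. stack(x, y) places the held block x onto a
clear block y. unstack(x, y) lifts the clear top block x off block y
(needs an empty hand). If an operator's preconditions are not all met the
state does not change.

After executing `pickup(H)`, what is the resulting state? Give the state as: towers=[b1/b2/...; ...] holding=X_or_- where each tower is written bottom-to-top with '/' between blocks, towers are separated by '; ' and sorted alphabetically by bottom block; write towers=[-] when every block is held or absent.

before: towers=[C/E/B/F/A/D; G; H] holding=-
pre[pickup(H)]: clear(H) ✓, ontable(H) ✓, handempty ✓
all met → apply pickup(H)
after:  towers=[C/E/B/F/A/D; G] holding=H

towers=[C/E/B/F/A/D; G] holding=H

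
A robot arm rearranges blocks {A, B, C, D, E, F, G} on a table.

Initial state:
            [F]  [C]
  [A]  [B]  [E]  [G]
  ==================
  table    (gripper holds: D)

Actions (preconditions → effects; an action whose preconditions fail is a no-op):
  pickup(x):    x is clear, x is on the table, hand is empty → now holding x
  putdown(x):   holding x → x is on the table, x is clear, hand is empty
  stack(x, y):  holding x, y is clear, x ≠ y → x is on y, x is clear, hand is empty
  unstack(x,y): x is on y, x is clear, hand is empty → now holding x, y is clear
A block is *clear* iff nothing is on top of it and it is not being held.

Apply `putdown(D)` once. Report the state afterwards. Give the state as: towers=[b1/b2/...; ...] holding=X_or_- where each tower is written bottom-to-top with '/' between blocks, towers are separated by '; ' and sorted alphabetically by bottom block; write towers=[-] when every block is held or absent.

before: towers=[A; B; E/F; G/C] holding=D
pre[putdown(D)]: holding(D) ok
all met → apply putdown(D)
after:  towers=[A; B; D; E/F; G/C] holding=-

towers=[A; B; D; E/F; G/C] holding=-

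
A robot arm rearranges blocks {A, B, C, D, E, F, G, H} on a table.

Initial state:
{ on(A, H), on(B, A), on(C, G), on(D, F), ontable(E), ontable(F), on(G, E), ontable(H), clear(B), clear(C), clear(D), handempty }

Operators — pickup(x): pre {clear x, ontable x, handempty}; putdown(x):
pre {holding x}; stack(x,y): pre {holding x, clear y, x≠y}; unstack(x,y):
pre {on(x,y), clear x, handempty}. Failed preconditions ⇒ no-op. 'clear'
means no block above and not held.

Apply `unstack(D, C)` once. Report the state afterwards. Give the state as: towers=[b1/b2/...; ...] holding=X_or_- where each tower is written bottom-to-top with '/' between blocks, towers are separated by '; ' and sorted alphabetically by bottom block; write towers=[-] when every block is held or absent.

before: towers=[E/G/C; F/D; H/A/B] holding=-
pre[unstack(D, C)]: on(D,C) no, clear(D) yes, handempty yes
on(D,C) unmet → unstack(D, C) is a no-op
after:  towers=[E/G/C; F/D; H/A/B] holding=-

towers=[E/G/C; F/D; H/A/B] holding=-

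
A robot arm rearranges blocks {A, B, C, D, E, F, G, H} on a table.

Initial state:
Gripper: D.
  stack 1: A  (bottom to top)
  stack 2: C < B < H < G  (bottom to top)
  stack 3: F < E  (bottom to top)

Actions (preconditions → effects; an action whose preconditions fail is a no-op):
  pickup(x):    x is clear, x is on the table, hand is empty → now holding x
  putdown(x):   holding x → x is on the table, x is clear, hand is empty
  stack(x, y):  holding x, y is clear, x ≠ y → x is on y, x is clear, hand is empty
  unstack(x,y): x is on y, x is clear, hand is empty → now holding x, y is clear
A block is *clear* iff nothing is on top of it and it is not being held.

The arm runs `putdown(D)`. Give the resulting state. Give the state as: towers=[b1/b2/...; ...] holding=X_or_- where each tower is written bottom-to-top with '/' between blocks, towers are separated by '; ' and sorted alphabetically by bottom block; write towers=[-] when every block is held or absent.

towers=[A; C/B/H/G; D; F/E] holding=-

before: towers=[A; C/B/H/G; F/E] holding=D
pre[putdown(D)]: holding(D) ok
all met → apply putdown(D)
after:  towers=[A; C/B/H/G; D; F/E] holding=-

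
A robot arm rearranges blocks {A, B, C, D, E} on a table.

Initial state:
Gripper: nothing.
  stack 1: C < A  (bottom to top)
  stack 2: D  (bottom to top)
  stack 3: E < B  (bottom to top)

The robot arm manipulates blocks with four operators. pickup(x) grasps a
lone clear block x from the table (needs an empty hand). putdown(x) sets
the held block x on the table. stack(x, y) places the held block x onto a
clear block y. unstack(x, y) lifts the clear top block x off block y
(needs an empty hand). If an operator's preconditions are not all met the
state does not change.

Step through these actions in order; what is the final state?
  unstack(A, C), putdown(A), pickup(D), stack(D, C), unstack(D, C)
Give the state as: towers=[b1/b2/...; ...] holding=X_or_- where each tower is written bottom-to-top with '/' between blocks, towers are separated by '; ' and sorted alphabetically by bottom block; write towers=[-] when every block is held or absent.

towers=[A; C; E/B] holding=D

step 1 (unstack(A, C)): towers=[C; D; E/B] holding=A
step 2 (putdown(A)): towers=[A; C; D; E/B] holding=-
step 3 (pickup(D)): towers=[A; C; E/B] holding=D
step 4 (stack(D, C)): towers=[A; C/D; E/B] holding=-
step 5 (unstack(D, C)): towers=[A; C; E/B] holding=D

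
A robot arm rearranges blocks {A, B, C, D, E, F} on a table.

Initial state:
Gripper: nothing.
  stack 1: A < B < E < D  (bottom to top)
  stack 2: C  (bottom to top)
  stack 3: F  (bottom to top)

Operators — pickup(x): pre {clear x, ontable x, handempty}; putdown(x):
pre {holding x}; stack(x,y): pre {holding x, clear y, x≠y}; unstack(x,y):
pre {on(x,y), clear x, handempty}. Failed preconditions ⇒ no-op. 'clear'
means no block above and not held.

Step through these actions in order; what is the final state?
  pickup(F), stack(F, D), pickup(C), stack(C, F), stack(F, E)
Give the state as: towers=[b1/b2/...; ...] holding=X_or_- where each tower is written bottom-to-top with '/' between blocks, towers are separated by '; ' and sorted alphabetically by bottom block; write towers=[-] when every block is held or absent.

towers=[A/B/E/D/F/C] holding=-

step 1 (pickup(F)): towers=[A/B/E/D; C] holding=F
step 2 (stack(F, D)): towers=[A/B/E/D/F; C] holding=-
step 3 (pickup(C)): towers=[A/B/E/D/F] holding=C
step 4 (stack(C, F)): towers=[A/B/E/D/F/C] holding=-
step 5 (stack(F, E)) [no-op]: towers=[A/B/E/D/F/C] holding=-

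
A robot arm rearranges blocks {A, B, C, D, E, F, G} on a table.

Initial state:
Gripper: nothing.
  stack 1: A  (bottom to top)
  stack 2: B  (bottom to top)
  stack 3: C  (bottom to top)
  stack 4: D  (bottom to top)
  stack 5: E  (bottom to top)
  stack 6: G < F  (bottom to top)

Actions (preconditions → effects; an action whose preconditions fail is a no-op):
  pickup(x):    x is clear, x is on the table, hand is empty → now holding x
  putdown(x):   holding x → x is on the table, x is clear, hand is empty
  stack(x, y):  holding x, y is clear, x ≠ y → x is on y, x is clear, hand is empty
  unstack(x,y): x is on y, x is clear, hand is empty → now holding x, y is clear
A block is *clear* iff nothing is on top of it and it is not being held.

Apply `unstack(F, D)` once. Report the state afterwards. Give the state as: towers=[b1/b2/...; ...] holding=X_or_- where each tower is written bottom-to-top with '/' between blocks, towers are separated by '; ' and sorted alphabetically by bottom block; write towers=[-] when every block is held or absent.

towers=[A; B; C; D; E; G/F] holding=-

before: towers=[A; B; C; D; E; G/F] holding=-
pre[unstack(F, D)]: on(F,D) no, clear(F) yes, handempty yes
on(F,D) unmet → unstack(F, D) is a no-op
after:  towers=[A; B; C; D; E; G/F] holding=-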